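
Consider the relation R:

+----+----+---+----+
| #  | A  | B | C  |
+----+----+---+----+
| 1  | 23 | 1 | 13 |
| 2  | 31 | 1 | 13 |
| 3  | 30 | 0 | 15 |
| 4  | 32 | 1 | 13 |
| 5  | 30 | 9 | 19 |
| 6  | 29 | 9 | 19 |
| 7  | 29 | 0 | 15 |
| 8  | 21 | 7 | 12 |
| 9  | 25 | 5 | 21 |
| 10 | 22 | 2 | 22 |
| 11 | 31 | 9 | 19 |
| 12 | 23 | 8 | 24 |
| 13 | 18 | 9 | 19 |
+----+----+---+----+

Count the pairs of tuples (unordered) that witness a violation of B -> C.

0

B=1: all 3 rows agree on C — 0 pairs.
B=0: all 2 rows agree on C — 0 pairs.
B=9: all 4 rows agree on C — 0 pairs.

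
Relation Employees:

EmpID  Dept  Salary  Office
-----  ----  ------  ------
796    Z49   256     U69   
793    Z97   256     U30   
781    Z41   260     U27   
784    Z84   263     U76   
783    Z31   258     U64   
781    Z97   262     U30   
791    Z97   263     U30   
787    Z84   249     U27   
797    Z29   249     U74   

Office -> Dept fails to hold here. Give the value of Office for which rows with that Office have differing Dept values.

U27

Office=U69: 1 row → Dept = Z49 ✓
Office=U30: 3 rows → Dept = Z97, Z97, Z97 ✓
Office=U27: 2 rows → Dept takes values {Z41, Z84} — violation
Office=U76: 1 row → Dept = Z84 ✓
Office=U64: 1 row → Dept = Z31 ✓
Office=U74: 1 row → Dept = Z29 ✓
The only Office value with inconsistent Dept is Office=U27.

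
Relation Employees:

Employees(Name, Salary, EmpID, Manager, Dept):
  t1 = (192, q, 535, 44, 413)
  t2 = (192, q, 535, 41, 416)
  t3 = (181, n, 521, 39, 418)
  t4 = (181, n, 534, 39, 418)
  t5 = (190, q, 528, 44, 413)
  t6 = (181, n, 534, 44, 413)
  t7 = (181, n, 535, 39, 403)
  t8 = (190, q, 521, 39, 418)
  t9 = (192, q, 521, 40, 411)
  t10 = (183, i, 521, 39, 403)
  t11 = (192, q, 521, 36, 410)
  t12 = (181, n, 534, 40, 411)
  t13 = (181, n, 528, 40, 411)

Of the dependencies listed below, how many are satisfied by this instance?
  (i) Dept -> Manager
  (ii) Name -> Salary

(i) Dept -> Manager: every LHS value maps to a single RHS value — holds.
(ii) Name -> Salary: every LHS value maps to a single RHS value — holds.
2 of the 2 dependencies hold.

2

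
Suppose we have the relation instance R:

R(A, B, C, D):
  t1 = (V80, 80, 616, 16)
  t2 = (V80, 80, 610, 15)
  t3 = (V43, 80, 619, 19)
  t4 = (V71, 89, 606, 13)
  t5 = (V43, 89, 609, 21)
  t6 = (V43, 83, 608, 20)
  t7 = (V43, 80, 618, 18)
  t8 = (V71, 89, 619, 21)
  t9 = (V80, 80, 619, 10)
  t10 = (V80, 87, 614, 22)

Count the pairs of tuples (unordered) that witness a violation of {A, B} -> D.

(A=V80, B=80): violating pairs (1,2), (1,9), (2,9) — 3 pairs.
(A=V43, B=80): violating pairs (3,7) — 1 pair.
(A=V71, B=89): violating pairs (4,8) — 1 pair.

5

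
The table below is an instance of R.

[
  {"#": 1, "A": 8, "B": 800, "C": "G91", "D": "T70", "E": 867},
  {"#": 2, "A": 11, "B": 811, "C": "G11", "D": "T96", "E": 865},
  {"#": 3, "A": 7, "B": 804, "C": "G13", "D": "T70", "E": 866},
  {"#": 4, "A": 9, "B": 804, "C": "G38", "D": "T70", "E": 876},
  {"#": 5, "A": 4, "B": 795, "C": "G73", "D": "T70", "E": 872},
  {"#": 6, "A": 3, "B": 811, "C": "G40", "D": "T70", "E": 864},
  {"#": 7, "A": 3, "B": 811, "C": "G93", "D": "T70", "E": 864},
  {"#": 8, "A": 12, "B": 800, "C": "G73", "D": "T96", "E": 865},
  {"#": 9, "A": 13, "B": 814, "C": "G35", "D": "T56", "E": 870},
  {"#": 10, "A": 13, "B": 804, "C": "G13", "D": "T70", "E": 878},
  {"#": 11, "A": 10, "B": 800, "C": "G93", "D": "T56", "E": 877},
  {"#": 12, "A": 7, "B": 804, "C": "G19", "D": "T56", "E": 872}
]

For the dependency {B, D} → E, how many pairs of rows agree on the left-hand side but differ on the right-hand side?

3

(B=804, D=T70): violating pairs (3,4), (3,10), (4,10) — 3 pairs.
(B=811, D=T70): all 2 rows agree on E — 0 pairs.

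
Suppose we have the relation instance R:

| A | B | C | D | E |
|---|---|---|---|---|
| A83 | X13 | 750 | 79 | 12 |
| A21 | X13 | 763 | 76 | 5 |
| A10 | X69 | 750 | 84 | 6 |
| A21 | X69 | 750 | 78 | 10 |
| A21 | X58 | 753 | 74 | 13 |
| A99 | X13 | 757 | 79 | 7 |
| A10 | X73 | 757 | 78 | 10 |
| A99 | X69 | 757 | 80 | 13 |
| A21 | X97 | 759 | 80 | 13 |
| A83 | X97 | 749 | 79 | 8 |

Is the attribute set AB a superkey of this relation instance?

All 10 rows have distinct AB values, so AB → (all attributes) holds and AB is a superkey.

Yes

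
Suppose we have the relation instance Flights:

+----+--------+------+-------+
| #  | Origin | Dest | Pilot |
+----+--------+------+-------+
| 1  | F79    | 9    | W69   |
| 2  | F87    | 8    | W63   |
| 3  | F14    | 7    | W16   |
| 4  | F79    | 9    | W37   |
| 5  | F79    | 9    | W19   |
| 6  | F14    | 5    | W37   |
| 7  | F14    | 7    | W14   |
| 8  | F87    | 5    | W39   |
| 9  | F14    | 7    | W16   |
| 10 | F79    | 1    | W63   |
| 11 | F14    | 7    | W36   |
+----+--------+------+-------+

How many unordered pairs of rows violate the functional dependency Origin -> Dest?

Origin=F79: violating pairs (1,10), (4,10), (5,10) — 3 pairs.
Origin=F87: violating pairs (2,8) — 1 pair.
Origin=F14: violating pairs (3,6), (6,7), (6,9), (6,11) — 4 pairs.

8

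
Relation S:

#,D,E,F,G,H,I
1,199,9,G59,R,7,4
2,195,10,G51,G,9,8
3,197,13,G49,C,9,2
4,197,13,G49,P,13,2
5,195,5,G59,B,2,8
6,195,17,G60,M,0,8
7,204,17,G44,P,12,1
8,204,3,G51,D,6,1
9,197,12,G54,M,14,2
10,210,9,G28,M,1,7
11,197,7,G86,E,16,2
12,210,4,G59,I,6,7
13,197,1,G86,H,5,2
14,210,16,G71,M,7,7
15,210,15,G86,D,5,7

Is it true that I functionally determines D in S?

Yes

I=4: row 1 → D = 199 ✓
I=8: rows 2, 5, 6 → D = 195, 195, 195 ✓
I=2: rows 3, 4, 9, 11, 13 → D = 197, 197, 197, 197, 197 ✓
I=1: rows 7, 8 → D = 204, 204 ✓
I=7: rows 10, 12, 14, 15 → D = 210, 210, 210, 210 ✓
Every I value is associated with a single D value, so I → D holds.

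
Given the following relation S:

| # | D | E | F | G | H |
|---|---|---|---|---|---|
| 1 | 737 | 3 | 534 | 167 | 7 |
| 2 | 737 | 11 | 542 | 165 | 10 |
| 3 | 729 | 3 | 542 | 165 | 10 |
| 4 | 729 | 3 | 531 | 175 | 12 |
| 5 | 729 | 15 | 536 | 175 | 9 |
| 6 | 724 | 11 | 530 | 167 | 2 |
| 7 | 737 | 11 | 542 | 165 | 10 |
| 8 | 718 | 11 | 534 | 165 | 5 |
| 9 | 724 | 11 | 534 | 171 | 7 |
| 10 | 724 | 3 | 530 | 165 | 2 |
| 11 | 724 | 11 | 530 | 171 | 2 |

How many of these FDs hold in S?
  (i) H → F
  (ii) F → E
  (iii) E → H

1

(i) H → F: every LHS value maps to a single RHS value — holds.
(ii) F → E: F=534: rows 1, 8, 9 → E takes values {3, 11} — violation; F=542: rows 2, 3, 7 → E takes values {11, 3} — violation; F=530: rows 6, 10, 11 → E takes values {11, 3} — violation — fails.
(iii) E → H: E=3: rows 1, 3, 4, 10 → H takes values {7, 10, 12, 2} — violation; E=11: rows 2, 6, 7, 8, 9, 11 → H takes values {10, 2, 5, 7} — violation — fails.
1 of the 3 dependencies holds.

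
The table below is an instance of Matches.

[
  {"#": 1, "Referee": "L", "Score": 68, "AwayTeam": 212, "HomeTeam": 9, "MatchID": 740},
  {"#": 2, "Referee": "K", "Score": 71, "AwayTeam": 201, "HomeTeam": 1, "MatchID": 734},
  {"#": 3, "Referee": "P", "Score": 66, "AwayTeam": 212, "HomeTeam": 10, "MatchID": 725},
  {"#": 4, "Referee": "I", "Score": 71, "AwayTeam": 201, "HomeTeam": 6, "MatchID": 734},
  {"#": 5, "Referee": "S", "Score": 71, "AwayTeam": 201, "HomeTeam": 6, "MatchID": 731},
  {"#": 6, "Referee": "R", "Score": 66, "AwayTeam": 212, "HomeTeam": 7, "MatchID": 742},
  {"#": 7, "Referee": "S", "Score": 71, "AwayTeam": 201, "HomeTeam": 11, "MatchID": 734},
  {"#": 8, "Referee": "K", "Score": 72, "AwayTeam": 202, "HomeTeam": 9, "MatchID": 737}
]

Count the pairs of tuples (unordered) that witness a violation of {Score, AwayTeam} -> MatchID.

(Score=71, AwayTeam=201): violating pairs (2,5), (4,5), (5,7) — 3 pairs.
(Score=66, AwayTeam=212): violating pairs (3,6) — 1 pair.

4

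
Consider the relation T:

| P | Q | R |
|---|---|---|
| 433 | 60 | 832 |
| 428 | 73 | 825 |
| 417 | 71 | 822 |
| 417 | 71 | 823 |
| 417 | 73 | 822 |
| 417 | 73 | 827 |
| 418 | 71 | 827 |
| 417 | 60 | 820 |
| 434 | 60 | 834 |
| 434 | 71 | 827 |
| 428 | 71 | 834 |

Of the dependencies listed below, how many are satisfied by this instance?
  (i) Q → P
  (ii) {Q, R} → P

(i) Q → P: Q=60: 3 rows → P takes values {433, 417, 434} — violation; Q=73: 3 rows → P takes values {428, 417} — violation; Q=71: 5 rows → P takes values {417, 418, 434, 428} — violation — fails.
(ii) {Q, R} → P: (Q=71, R=827): 2 rows → P takes values {418, 434} — violation — fails.
None of the 2 dependencies hold.

0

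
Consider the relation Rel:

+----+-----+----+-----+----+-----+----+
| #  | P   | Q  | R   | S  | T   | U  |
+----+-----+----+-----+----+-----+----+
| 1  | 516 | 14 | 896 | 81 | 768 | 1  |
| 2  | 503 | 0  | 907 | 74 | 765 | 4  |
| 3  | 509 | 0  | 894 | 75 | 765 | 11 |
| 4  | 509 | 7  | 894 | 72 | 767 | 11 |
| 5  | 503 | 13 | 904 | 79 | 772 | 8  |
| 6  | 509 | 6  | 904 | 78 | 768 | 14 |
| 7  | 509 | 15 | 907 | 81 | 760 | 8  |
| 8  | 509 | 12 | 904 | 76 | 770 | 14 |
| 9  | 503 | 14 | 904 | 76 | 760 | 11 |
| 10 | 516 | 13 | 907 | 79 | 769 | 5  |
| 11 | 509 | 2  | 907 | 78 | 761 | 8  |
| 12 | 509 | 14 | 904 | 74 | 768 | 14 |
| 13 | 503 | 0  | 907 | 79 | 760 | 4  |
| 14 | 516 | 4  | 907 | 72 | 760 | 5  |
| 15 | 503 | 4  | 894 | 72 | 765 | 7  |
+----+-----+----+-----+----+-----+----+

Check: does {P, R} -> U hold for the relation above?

No

(P=516, R=896): row 1 → U = 1 ✓
(P=503, R=907): rows 2, 13 → U = 4, 4 ✓
(P=509, R=894): rows 3, 4 → U = 11, 11 ✓
(P=503, R=904): rows 5, 9 → U takes values {8, 11} — violation
(P=509, R=904): rows 6, 8, 12 → U = 14, 14, 14 ✓
(P=509, R=907): rows 7, 11 → U = 8, 8 ✓
(P=516, R=907): rows 10, 14 → U = 5, 5 ✓
(P=503, R=894): row 15 → U = 7 ✓
Two rows agree on {P, R} but differ on U, so {P, R} -> U does not hold.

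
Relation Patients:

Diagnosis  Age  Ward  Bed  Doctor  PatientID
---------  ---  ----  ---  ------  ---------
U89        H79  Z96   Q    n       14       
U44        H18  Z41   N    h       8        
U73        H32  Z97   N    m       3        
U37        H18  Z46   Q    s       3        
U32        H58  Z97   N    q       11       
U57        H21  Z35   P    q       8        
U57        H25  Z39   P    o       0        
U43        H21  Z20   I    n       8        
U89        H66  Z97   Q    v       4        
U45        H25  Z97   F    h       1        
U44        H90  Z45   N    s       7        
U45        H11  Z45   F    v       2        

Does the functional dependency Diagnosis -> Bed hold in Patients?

Diagnosis=U89: 2 rows → Bed = Q, Q ✓
Diagnosis=U44: 2 rows → Bed = N, N ✓
Diagnosis=U73: 1 row → Bed = N ✓
Diagnosis=U37: 1 row → Bed = Q ✓
Diagnosis=U32: 1 row → Bed = N ✓
Diagnosis=U57: 2 rows → Bed = P, P ✓
Diagnosis=U43: 1 row → Bed = I ✓
Diagnosis=U45: 2 rows → Bed = F, F ✓
Every Diagnosis value is associated with a single Bed value, so Diagnosis -> Bed holds.

Yes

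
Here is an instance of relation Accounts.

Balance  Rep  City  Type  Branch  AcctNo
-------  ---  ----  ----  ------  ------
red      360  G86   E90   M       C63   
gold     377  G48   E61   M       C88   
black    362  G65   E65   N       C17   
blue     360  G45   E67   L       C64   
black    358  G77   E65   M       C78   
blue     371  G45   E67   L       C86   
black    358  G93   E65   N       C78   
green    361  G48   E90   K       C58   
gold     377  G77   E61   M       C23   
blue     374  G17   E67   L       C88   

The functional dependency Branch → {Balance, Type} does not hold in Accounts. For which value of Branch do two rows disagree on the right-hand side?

M

Branch=M: 4 rows → {Balance,Type} takes values {(red, E90), (gold, E61), (black, E65)} — violation
Branch=N: 2 rows → {Balance,Type} = (black, E65), (black, E65) ✓
Branch=L: 3 rows → {Balance,Type} = (blue, E67), (blue, E67), (blue, E67) ✓
Branch=K: 1 row → {Balance,Type} = (green, E90) ✓
The only Branch value with inconsistent RHS is Branch=M.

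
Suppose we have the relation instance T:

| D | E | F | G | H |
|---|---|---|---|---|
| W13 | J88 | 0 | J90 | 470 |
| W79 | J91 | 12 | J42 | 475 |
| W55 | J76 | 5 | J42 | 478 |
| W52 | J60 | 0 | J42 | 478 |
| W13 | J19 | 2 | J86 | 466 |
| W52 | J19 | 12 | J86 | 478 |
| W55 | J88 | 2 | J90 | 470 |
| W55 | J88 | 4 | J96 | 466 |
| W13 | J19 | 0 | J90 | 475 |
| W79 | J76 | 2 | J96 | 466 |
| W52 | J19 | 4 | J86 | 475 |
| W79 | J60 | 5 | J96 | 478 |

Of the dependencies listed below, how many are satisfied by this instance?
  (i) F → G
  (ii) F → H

0

(i) F → G: F=0: 3 rows → G takes values {J90, J42} — violation; F=12: 2 rows → G takes values {J42, J86} — violation; F=5: 2 rows → G takes values {J42, J96} — violation; F=2: 3 rows → G takes values {J86, J90, J96} — violation; F=4: 2 rows → G takes values {J96, J86} — violation — fails.
(ii) F → H: F=0: 3 rows → H takes values {470, 478, 475} — violation; F=12: 2 rows → H takes values {475, 478} — violation; F=2: 3 rows → H takes values {466, 470} — violation; F=4: 2 rows → H takes values {466, 475} — violation — fails.
None of the 2 dependencies hold.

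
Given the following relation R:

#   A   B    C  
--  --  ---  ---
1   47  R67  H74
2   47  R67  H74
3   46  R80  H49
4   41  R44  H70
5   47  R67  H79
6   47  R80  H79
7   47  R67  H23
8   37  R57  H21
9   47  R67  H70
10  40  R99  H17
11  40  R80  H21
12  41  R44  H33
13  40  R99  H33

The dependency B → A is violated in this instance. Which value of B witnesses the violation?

R80

B=R67: rows 1, 2, 5, 7, 9 → A = 47, 47, 47, 47, 47 ✓
B=R80: rows 3, 6, 11 → A takes values {46, 47, 40} — violation
B=R44: rows 4, 12 → A = 41, 41 ✓
B=R57: row 8 → A = 37 ✓
B=R99: rows 10, 13 → A = 40, 40 ✓
The only B value with inconsistent A is B=R80.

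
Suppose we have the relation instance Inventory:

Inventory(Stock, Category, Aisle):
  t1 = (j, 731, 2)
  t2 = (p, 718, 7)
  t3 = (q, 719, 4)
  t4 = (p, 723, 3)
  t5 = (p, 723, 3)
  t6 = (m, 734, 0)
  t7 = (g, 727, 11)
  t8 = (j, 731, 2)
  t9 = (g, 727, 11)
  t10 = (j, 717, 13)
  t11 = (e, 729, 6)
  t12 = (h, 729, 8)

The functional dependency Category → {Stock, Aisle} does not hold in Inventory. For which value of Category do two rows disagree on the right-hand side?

Category=731: rows 1, 8 → {Stock,Aisle} = (j, 2), (j, 2) ✓
Category=718: row 2 → {Stock,Aisle} = (p, 7) ✓
Category=719: row 3 → {Stock,Aisle} = (q, 4) ✓
Category=723: rows 4, 5 → {Stock,Aisle} = (p, 3), (p, 3) ✓
Category=734: row 6 → {Stock,Aisle} = (m, 0) ✓
Category=727: rows 7, 9 → {Stock,Aisle} = (g, 11), (g, 11) ✓
Category=717: row 10 → {Stock,Aisle} = (j, 13) ✓
Category=729: rows 11, 12 → {Stock,Aisle} takes values {(e, 6), (h, 8)} — violation
The only Category value with inconsistent RHS is Category=729.

729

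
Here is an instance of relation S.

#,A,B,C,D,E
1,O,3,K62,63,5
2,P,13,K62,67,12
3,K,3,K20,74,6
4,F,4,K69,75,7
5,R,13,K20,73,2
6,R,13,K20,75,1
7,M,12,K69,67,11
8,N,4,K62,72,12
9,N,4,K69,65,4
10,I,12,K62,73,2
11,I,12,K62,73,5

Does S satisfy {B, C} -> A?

(B=3, C=K62): row 1 → A = O ✓
(B=13, C=K62): row 2 → A = P ✓
(B=3, C=K20): row 3 → A = K ✓
(B=4, C=K69): rows 4, 9 → A takes values {F, N} — violation
(B=13, C=K20): rows 5, 6 → A = R, R ✓
(B=12, C=K69): row 7 → A = M ✓
(B=4, C=K62): row 8 → A = N ✓
(B=12, C=K62): rows 10, 11 → A = I, I ✓
Two rows agree on {B, C} but differ on A, so {B, C} -> A does not hold.

No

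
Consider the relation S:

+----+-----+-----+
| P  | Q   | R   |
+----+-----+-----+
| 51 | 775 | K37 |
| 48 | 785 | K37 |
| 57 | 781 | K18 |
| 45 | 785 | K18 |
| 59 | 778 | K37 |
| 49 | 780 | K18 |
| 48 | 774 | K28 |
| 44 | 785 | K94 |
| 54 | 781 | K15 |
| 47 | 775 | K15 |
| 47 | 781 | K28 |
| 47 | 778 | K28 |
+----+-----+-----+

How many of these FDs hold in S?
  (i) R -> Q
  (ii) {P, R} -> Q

(i) R -> Q: R=K37: 3 rows → Q takes values {775, 785, 778} — violation; R=K18: 3 rows → Q takes values {781, 785, 780} — violation; R=K28: 3 rows → Q takes values {774, 781, 778} — violation; R=K15: 2 rows → Q takes values {781, 775} — violation — fails.
(ii) {P, R} -> Q: (P=47, R=K28): 2 rows → Q takes values {781, 778} — violation — fails.
None of the 2 dependencies hold.

0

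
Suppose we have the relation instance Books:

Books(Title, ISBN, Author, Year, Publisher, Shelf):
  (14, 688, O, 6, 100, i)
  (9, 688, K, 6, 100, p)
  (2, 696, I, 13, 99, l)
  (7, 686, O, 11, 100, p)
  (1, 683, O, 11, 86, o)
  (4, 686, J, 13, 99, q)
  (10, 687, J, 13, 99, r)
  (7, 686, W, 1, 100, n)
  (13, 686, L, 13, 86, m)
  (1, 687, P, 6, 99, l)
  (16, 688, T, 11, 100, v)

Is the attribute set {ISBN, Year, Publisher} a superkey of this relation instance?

Two distinct rows share (ISBN=688, Year=6, Publisher=100), so {ISBN, Year, Publisher} does not determine every attribute — not a superkey.

No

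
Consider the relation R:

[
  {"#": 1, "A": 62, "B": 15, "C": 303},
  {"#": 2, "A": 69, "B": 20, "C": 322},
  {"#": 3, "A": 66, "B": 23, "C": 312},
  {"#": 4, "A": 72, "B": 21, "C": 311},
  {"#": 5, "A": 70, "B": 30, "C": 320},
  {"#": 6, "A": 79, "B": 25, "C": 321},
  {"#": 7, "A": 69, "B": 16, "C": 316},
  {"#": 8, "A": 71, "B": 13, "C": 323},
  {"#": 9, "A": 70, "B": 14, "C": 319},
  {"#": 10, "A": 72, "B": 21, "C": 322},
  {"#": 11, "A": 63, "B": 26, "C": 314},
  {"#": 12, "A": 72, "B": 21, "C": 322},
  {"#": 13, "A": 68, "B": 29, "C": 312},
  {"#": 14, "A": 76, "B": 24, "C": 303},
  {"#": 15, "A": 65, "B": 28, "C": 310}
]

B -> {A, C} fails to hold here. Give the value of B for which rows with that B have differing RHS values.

21

B=15: row 1 → {A,C} = (62, 303) ✓
B=20: row 2 → {A,C} = (69, 322) ✓
B=23: row 3 → {A,C} = (66, 312) ✓
B=21: rows 4, 10, 12 → {A,C} takes values {(72, 311), (72, 322)} — violation
B=30: row 5 → {A,C} = (70, 320) ✓
B=25: row 6 → {A,C} = (79, 321) ✓
B=16: row 7 → {A,C} = (69, 316) ✓
B=13: row 8 → {A,C} = (71, 323) ✓
B=14: row 9 → {A,C} = (70, 319) ✓
B=26: row 11 → {A,C} = (63, 314) ✓
B=29: row 13 → {A,C} = (68, 312) ✓
B=24: row 14 → {A,C} = (76, 303) ✓
B=28: row 15 → {A,C} = (65, 310) ✓
The only B value with inconsistent RHS is B=21.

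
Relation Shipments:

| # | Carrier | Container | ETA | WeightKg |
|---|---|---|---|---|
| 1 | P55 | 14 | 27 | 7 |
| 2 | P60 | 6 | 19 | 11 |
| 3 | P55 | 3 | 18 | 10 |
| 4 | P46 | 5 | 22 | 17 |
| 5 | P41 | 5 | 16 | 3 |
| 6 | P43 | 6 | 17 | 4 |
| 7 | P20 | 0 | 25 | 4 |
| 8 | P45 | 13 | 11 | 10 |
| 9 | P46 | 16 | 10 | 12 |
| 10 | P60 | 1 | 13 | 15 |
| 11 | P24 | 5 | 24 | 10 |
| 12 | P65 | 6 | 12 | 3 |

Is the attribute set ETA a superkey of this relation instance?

Yes

All 12 rows have distinct ETA values, so ETA → (all attributes) holds and ETA is a superkey.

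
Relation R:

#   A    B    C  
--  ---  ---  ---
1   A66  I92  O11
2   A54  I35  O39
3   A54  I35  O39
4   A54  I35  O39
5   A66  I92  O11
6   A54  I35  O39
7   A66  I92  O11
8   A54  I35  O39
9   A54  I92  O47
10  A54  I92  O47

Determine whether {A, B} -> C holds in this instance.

(A=A66, B=I92): rows 1, 5, 7 → C = O11, O11, O11 ✓
(A=A54, B=I35): rows 2, 3, 4, 6, 8 → C = O39, O39, O39, O39, O39 ✓
(A=A54, B=I92): rows 9, 10 → C = O47, O47 ✓
Every {A, B} value is associated with a single C value, so {A, B} -> C holds.

Yes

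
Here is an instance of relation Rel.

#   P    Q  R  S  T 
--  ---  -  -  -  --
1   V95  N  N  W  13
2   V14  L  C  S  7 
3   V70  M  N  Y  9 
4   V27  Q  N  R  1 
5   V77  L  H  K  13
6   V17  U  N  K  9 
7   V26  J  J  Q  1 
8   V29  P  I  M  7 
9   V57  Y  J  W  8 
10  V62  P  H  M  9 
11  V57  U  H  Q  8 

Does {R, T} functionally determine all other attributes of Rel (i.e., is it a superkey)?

Rows 3 and 6 have the same {R, T} value (R=N, T=9) but are distinct tuples, so {R, T} does not determine every attribute — not a superkey.

No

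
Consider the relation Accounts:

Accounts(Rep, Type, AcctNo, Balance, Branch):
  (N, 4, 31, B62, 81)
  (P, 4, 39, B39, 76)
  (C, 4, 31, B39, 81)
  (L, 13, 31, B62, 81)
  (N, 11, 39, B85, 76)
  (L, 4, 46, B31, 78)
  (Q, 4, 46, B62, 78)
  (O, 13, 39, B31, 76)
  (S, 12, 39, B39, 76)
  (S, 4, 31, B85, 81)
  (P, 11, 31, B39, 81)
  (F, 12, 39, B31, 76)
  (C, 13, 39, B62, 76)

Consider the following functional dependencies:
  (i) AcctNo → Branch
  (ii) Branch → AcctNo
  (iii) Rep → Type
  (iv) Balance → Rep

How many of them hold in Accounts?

(i) AcctNo → Branch: every LHS value maps to a single RHS value — holds.
(ii) Branch → AcctNo: every LHS value maps to a single RHS value — holds.
(iii) Rep → Type: Rep=N: 2 rows → Type takes values {4, 11} — violation; Rep=P: 2 rows → Type takes values {4, 11} — violation; Rep=C: 2 rows → Type takes values {4, 13} — violation; Rep=L: 2 rows → Type takes values {13, 4} — violation; Rep=S: 2 rows → Type takes values {12, 4} — violation — fails.
(iv) Balance → Rep: Balance=B62: 4 rows → Rep takes values {N, L, Q, C} — violation; Balance=B39: 4 rows → Rep takes values {P, C, S} — violation; Balance=B85: 2 rows → Rep takes values {N, S} — violation; Balance=B31: 3 rows → Rep takes values {L, O, F} — violation — fails.
2 of the 4 dependencies hold.

2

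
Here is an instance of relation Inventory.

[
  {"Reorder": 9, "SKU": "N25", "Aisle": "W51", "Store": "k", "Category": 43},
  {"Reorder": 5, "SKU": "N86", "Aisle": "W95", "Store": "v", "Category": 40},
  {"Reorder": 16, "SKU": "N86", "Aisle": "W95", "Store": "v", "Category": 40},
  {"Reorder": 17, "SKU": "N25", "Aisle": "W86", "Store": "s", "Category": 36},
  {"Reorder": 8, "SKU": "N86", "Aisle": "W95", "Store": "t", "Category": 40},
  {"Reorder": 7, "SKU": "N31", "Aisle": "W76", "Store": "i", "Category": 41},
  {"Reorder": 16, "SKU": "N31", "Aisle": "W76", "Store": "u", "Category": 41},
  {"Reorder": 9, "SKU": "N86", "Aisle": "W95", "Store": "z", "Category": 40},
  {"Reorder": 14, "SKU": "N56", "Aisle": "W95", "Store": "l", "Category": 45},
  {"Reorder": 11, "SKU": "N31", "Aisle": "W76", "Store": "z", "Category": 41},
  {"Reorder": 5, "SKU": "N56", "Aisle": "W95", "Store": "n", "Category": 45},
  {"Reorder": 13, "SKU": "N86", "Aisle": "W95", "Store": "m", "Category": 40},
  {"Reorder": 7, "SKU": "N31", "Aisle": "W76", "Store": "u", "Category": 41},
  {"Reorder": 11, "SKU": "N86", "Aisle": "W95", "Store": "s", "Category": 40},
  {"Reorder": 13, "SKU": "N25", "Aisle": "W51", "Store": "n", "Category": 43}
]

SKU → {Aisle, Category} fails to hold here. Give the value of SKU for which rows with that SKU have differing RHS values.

SKU=N25: 3 rows → {Aisle,Category} takes values {(W51, 43), (W86, 36)} — violation
SKU=N86: 6 rows → {Aisle,Category} = (W95, 40), (W95, 40), (W95, 40), (W95, 40), (W95, 40), (W95, 40) ✓
SKU=N31: 4 rows → {Aisle,Category} = (W76, 41), (W76, 41), (W76, 41), (W76, 41) ✓
SKU=N56: 2 rows → {Aisle,Category} = (W95, 45), (W95, 45) ✓
The only SKU value with inconsistent RHS is SKU=N25.

N25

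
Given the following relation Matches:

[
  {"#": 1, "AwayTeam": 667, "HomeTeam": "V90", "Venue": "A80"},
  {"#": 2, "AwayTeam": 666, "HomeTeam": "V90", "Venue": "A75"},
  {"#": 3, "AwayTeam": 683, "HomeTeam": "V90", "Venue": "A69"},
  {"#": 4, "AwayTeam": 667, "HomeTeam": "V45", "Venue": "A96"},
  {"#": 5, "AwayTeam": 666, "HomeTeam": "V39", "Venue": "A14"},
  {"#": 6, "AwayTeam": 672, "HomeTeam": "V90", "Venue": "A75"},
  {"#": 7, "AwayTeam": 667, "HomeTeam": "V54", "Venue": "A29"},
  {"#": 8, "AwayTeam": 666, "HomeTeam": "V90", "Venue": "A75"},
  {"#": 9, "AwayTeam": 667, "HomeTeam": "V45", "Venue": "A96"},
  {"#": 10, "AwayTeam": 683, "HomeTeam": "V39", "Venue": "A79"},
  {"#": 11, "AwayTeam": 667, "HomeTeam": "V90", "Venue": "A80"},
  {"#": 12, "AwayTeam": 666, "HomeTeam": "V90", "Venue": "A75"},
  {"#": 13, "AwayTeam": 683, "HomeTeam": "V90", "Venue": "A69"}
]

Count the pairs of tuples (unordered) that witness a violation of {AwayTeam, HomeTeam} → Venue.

0

(AwayTeam=667, HomeTeam=V90): all 2 rows agree on Venue — 0 pairs.
(AwayTeam=666, HomeTeam=V90): all 3 rows agree on Venue — 0 pairs.
(AwayTeam=683, HomeTeam=V90): all 2 rows agree on Venue — 0 pairs.
(AwayTeam=667, HomeTeam=V45): all 2 rows agree on Venue — 0 pairs.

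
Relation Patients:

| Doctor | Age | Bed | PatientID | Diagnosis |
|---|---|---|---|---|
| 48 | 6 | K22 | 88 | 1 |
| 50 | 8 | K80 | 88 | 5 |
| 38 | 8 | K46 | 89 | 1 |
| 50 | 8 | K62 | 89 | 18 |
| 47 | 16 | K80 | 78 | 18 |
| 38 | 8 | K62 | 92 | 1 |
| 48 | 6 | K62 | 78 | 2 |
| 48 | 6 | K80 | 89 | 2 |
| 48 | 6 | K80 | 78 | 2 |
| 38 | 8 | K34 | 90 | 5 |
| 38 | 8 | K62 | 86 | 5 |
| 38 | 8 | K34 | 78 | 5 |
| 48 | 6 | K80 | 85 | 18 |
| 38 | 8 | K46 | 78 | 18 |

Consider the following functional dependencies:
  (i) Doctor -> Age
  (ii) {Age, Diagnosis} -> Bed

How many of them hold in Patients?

1

(i) Doctor -> Age: every LHS value maps to a single RHS value — holds.
(ii) {Age, Diagnosis} -> Bed: (Age=8, Diagnosis=5): 4 rows → Bed takes values {K80, K34, K62} — violation; (Age=8, Diagnosis=1): 2 rows → Bed takes values {K46, K62} — violation; (Age=8, Diagnosis=18): 2 rows → Bed takes values {K62, K46} — violation; (Age=6, Diagnosis=2): 3 rows → Bed takes values {K62, K80} — violation — fails.
1 of the 2 dependencies holds.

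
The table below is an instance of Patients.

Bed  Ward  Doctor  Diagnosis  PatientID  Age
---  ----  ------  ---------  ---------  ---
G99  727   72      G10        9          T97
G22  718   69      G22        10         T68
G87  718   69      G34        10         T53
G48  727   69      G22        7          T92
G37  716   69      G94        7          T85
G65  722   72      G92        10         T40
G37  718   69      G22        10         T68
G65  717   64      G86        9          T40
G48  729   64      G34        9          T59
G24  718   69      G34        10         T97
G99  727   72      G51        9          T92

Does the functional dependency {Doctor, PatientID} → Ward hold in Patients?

No

(Doctor=72, PatientID=9): 2 rows → Ward = 727, 727 ✓
(Doctor=69, PatientID=10): 4 rows → Ward = 718, 718, 718, 718 ✓
(Doctor=69, PatientID=7): 2 rows → Ward takes values {727, 716} — violation
(Doctor=72, PatientID=10): 1 row → Ward = 722 ✓
(Doctor=64, PatientID=9): 2 rows → Ward takes values {717, 729} — violation
Two rows agree on {Doctor, PatientID} but differ on Ward, so {Doctor, PatientID} → Ward does not hold.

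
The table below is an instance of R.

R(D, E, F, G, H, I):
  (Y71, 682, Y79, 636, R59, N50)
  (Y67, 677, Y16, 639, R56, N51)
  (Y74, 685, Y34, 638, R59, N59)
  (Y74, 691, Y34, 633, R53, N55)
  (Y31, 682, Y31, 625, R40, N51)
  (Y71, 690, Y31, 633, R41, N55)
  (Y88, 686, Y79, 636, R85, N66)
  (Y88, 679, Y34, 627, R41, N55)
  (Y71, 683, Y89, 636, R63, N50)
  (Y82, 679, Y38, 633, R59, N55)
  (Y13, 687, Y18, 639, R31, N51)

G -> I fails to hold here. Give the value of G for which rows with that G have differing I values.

G=636: 3 rows → I takes values {N50, N66} — violation
G=639: 2 rows → I = N51, N51 ✓
G=638: 1 row → I = N59 ✓
G=633: 3 rows → I = N55, N55, N55 ✓
G=625: 1 row → I = N51 ✓
G=627: 1 row → I = N55 ✓
The only G value with inconsistent I is G=636.

636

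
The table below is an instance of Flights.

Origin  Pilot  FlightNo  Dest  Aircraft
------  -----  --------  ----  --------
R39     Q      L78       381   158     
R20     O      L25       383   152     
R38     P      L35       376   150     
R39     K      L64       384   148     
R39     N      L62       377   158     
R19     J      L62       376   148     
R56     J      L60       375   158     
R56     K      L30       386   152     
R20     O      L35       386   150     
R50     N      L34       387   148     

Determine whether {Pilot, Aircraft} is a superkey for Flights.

Yes

All 10 rows have distinct {Pilot, Aircraft} values, so {Pilot, Aircraft} → (all attributes) holds and {Pilot, Aircraft} is a superkey.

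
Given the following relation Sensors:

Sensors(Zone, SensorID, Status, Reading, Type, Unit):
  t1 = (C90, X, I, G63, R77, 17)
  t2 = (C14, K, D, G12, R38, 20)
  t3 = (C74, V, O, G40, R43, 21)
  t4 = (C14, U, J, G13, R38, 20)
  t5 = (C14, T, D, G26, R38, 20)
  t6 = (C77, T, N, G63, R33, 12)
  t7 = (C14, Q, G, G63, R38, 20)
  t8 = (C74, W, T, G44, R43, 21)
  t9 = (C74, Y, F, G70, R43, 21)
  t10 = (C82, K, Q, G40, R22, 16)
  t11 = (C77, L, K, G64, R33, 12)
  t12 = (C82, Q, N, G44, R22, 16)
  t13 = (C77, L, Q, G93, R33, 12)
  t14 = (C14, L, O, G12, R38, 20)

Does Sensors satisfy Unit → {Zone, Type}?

Unit=17: row 1 → {Zone,Type} = (C90, R77) ✓
Unit=20: rows 2, 4, 5, 7, 14 → {Zone,Type} = (C14, R38), (C14, R38), (C14, R38), (C14, R38), (C14, R38) ✓
Unit=21: rows 3, 8, 9 → {Zone,Type} = (C74, R43), (C74, R43), (C74, R43) ✓
Unit=12: rows 6, 11, 13 → {Zone,Type} = (C77, R33), (C77, R33), (C77, R33) ✓
Unit=16: rows 10, 12 → {Zone,Type} = (C82, R22), (C82, R22) ✓
Every Unit value is associated with a single {Zone, Type} value, so Unit → {Zone, Type} holds.

Yes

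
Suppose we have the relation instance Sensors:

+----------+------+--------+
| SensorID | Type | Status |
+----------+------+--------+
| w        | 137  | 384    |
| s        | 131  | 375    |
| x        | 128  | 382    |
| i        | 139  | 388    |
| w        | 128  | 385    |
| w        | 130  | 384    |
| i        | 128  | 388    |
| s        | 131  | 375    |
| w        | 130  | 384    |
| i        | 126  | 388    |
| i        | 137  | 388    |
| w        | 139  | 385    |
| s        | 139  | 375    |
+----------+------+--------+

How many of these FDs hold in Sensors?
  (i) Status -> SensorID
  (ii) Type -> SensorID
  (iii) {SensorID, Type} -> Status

(i) Status -> SensorID: every LHS value maps to a single RHS value — holds.
(ii) Type -> SensorID: Type=137: 2 rows → SensorID takes values {w, i} — violation; Type=128: 3 rows → SensorID takes values {x, w, i} — violation; Type=139: 3 rows → SensorID takes values {i, w, s} — violation — fails.
(iii) {SensorID, Type} -> Status: every LHS value maps to a single RHS value — holds.
2 of the 3 dependencies hold.

2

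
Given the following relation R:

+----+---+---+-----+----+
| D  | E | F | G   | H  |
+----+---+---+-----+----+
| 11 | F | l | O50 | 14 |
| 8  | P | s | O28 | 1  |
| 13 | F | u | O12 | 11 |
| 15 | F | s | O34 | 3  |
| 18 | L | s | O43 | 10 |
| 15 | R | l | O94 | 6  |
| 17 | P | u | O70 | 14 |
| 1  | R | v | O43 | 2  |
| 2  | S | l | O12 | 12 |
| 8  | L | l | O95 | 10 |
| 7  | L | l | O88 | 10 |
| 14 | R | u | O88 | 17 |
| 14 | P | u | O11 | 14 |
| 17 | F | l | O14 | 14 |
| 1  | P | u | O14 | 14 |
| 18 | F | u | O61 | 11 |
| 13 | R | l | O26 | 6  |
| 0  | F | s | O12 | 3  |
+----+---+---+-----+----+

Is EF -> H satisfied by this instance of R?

(E=F, F=l): 2 rows → H = 14, 14 ✓
(E=P, F=s): 1 row → H = 1 ✓
(E=F, F=u): 2 rows → H = 11, 11 ✓
(E=F, F=s): 2 rows → H = 3, 3 ✓
(E=L, F=s): 1 row → H = 10 ✓
(E=R, F=l): 2 rows → H = 6, 6 ✓
(E=P, F=u): 3 rows → H = 14, 14, 14 ✓
(E=R, F=v): 1 row → H = 2 ✓
(E=S, F=l): 1 row → H = 12 ✓
(E=L, F=l): 2 rows → H = 10, 10 ✓
(E=R, F=u): 1 row → H = 17 ✓
Every EF value is associated with a single H value, so EF -> H holds.

Yes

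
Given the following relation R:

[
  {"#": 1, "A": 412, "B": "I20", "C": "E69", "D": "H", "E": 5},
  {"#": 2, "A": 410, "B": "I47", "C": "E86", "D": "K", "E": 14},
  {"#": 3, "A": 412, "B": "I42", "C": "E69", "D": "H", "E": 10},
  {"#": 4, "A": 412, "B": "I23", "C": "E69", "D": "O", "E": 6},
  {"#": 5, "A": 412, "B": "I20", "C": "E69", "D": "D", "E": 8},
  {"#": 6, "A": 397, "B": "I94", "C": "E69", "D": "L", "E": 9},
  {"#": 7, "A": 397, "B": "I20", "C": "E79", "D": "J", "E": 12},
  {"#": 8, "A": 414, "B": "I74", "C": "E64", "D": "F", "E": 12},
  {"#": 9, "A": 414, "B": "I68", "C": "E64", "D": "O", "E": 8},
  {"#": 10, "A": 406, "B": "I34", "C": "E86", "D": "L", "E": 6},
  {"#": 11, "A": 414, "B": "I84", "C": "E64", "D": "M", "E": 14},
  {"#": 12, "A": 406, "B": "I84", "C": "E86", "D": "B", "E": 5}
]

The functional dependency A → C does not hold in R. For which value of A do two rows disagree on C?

397

A=412: rows 1, 3, 4, 5 → C = E69, E69, E69, E69 ✓
A=410: row 2 → C = E86 ✓
A=397: rows 6, 7 → C takes values {E69, E79} — violation
A=414: rows 8, 9, 11 → C = E64, E64, E64 ✓
A=406: rows 10, 12 → C = E86, E86 ✓
The only A value with inconsistent C is A=397.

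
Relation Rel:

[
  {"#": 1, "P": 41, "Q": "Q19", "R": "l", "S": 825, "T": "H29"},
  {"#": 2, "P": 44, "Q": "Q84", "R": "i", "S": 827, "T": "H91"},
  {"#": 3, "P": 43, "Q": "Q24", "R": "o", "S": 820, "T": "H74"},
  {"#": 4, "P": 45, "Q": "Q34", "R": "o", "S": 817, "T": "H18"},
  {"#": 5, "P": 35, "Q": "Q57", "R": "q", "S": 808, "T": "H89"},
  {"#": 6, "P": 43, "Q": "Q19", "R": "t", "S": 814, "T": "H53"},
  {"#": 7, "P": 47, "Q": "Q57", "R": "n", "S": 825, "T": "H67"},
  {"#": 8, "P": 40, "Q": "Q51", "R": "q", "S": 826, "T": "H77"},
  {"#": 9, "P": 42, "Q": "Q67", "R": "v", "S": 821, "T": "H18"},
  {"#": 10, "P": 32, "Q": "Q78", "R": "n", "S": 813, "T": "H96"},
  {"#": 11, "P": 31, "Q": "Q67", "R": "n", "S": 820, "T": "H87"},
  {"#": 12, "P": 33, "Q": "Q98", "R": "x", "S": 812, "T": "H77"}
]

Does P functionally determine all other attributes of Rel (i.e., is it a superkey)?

No

Rows 3 and 6 have the same P value P=43 but are distinct tuples, so P does not determine every attribute — not a superkey.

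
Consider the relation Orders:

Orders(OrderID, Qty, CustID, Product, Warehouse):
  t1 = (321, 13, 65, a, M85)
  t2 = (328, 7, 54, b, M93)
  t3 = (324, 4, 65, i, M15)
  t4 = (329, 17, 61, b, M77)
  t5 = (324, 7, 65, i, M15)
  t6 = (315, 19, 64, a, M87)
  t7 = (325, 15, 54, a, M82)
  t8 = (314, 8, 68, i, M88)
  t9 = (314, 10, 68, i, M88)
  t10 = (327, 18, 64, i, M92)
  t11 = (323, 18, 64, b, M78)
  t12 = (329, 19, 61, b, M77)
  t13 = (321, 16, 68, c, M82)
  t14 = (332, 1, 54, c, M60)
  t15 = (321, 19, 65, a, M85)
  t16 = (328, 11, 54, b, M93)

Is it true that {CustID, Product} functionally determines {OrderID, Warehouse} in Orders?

(CustID=65, Product=a): rows 1, 15 → {OrderID,Warehouse} = (321, M85), (321, M85) ✓
(CustID=54, Product=b): rows 2, 16 → {OrderID,Warehouse} = (328, M93), (328, M93) ✓
(CustID=65, Product=i): rows 3, 5 → {OrderID,Warehouse} = (324, M15), (324, M15) ✓
(CustID=61, Product=b): rows 4, 12 → {OrderID,Warehouse} = (329, M77), (329, M77) ✓
(CustID=64, Product=a): row 6 → {OrderID,Warehouse} = (315, M87) ✓
(CustID=54, Product=a): row 7 → {OrderID,Warehouse} = (325, M82) ✓
(CustID=68, Product=i): rows 8, 9 → {OrderID,Warehouse} = (314, M88), (314, M88) ✓
(CustID=64, Product=i): row 10 → {OrderID,Warehouse} = (327, M92) ✓
(CustID=64, Product=b): row 11 → {OrderID,Warehouse} = (323, M78) ✓
(CustID=68, Product=c): row 13 → {OrderID,Warehouse} = (321, M82) ✓
(CustID=54, Product=c): row 14 → {OrderID,Warehouse} = (332, M60) ✓
Every {CustID, Product} value is associated with a single {OrderID, Warehouse} value, so {CustID, Product} -> {OrderID, Warehouse} holds.

Yes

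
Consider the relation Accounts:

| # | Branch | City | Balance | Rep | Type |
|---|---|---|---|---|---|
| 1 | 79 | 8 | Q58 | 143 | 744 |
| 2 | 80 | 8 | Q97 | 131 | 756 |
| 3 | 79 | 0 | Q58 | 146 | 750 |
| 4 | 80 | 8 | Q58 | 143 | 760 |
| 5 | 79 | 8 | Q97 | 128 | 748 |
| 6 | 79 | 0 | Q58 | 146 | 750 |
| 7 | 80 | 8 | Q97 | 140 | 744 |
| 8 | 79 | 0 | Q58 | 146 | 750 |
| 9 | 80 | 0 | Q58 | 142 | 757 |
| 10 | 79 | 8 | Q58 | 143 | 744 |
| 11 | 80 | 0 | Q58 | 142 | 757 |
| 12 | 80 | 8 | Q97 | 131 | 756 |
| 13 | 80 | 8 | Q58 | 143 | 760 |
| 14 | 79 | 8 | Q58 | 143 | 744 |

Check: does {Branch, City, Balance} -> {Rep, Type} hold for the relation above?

No

(Branch=79, City=8, Balance=Q58): rows 1, 10, 14 → {Rep,Type} = (143, 744), (143, 744), (143, 744) ✓
(Branch=80, City=8, Balance=Q97): rows 2, 7, 12 → {Rep,Type} takes values {(131, 756), (140, 744)} — violation
(Branch=79, City=0, Balance=Q58): rows 3, 6, 8 → {Rep,Type} = (146, 750), (146, 750), (146, 750) ✓
(Branch=80, City=8, Balance=Q58): rows 4, 13 → {Rep,Type} = (143, 760), (143, 760) ✓
(Branch=79, City=8, Balance=Q97): row 5 → {Rep,Type} = (128, 748) ✓
(Branch=80, City=0, Balance=Q58): rows 9, 11 → {Rep,Type} = (142, 757), (142, 757) ✓
Two rows agree on {Branch, City, Balance} but differ on {Rep, Type}, so {Branch, City, Balance} -> {Rep, Type} does not hold.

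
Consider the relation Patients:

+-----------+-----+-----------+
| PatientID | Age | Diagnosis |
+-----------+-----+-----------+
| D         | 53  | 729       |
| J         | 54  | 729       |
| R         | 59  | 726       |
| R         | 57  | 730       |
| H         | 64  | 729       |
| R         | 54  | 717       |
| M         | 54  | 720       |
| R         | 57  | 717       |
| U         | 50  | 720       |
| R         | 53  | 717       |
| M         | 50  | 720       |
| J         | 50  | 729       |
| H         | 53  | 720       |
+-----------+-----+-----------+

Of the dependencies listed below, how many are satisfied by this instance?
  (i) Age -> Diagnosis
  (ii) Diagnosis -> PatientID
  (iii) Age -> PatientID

(i) Age -> Diagnosis: Age=53: 3 rows → Diagnosis takes values {729, 717, 720} — violation; Age=54: 3 rows → Diagnosis takes values {729, 717, 720} — violation; Age=57: 2 rows → Diagnosis takes values {730, 717} — violation; Age=50: 3 rows → Diagnosis takes values {720, 729} — violation — fails.
(ii) Diagnosis -> PatientID: Diagnosis=729: 4 rows → PatientID takes values {D, J, H} — violation; Diagnosis=720: 4 rows → PatientID takes values {M, U, H} — violation — fails.
(iii) Age -> PatientID: Age=53: 3 rows → PatientID takes values {D, R, H} — violation; Age=54: 3 rows → PatientID takes values {J, R, M} — violation; Age=50: 3 rows → PatientID takes values {U, M, J} — violation — fails.
None of the 3 dependencies hold.

0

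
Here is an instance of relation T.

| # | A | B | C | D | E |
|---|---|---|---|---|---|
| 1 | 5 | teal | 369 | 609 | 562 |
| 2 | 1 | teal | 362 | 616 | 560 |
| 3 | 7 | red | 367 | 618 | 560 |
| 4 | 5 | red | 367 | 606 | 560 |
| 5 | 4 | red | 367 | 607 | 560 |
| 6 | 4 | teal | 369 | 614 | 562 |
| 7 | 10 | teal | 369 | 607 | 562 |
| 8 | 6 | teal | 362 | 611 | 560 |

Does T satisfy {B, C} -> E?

Yes

(B=teal, C=369): rows 1, 6, 7 → E = 562, 562, 562 ✓
(B=teal, C=362): rows 2, 8 → E = 560, 560 ✓
(B=red, C=367): rows 3, 4, 5 → E = 560, 560, 560 ✓
Every {B, C} value is associated with a single E value, so {B, C} -> E holds.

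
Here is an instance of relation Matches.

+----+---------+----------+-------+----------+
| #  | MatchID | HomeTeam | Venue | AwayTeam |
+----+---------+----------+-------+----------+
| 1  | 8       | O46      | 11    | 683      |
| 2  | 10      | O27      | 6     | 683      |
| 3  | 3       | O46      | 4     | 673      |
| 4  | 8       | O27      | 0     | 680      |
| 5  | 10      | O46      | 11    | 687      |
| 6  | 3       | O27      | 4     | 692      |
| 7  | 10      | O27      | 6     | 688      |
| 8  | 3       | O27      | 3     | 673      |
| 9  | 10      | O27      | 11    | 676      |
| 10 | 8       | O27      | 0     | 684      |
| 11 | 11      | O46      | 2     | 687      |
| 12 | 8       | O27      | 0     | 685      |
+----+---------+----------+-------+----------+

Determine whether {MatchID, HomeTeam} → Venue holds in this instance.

No

(MatchID=8, HomeTeam=O46): row 1 → Venue = 11 ✓
(MatchID=10, HomeTeam=O27): rows 2, 7, 9 → Venue takes values {6, 11} — violation
(MatchID=3, HomeTeam=O46): row 3 → Venue = 4 ✓
(MatchID=8, HomeTeam=O27): rows 4, 10, 12 → Venue = 0, 0, 0 ✓
(MatchID=10, HomeTeam=O46): row 5 → Venue = 11 ✓
(MatchID=3, HomeTeam=O27): rows 6, 8 → Venue takes values {4, 3} — violation
(MatchID=11, HomeTeam=O46): row 11 → Venue = 2 ✓
Two rows agree on {MatchID, HomeTeam} but differ on Venue, so {MatchID, HomeTeam} → Venue does not hold.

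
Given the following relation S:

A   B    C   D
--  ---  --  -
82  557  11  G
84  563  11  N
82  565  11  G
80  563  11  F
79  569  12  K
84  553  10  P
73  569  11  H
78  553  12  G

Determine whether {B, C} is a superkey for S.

No

Two distinct rows share (B=563, C=11), so {B, C} does not determine every attribute — not a superkey.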